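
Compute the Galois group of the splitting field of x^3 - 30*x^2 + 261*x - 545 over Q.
C_3 (order 3)

The polynomial is an irreducible cubic over Q and its discriminant is 123201 = 351^2, a perfect square. For an irreducible cubic, a square discriminant forces the Galois group to be A_3, the cyclic group of order 3.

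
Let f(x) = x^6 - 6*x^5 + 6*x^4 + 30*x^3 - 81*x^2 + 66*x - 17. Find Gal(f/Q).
6T6: A_4 x C_2

The polynomial f is an irreducible sextic over Q, so G = Gal(f/Q) is one of the 16 transitive subgroups 6T1, ..., 6T16 of S_6. The discriminant of f is -151585344, which is not a perfect square, so G is not contained in A_6. The transitive groups of degree 6 not contained in A_6 are: C_6 (6T1, order 6), S_3 (6T2, order 6), D_6 (6T3, order 12), C_3 x S_3 (6T5, order 18), A_4 x C_2 (6T6, order 24), S_4 (6T8, order 24), S_3 x S_3 (6T9, order 36), S_4 x C_2 (6T11, order 48), (S_3 x S_3) : C_2 (6T13, order 72), PGL(2,5) (6T14, order 120), S_6 (6T16, order 720). By Dedekind's theorem, for a prime p not dividing disc(f) the degrees of the irreducible factors of f mod p form the cycle type of an element of G. Factoring f modulo the 33 such primes p <= 151 (skipping 2, 3, 19, which divide the discriminant), each new pattern first appears at: mod 5: f = (x^3 + x^2 + 3x + 4)(x^3 + 3x^2 + 2), pattern 3+3; mod 7: f = (x^6 + x^5 + 6x^4 + 2x^3 + 3x^2 + 3x + 4), pattern 6; mod 17: f = (x)(x + 4)(x^2 + x + 2)(x^2 + 6x + 4), pattern 2+2+1+1; mod 71: f = (x^2 + 30x + 66)(x^2 + 48x + 53)(x^2 + 58x + 29), pattern 2+2+2; mod 107: f = (x + 15)(x + 27)(x + 63)(x + 91)(x^2 + 12x + 28), pattern 2+1+1+1+1. No other pattern occurs in this range, so the set of observed cycle types is {3+3, 6, 2+2+1+1, 2+2+2, 2+1+1+1+1}. The candidates containing elements of all these cycle types are A_4 x C_2 (6T6) of order 24, S_4 x C_2 (6T11) of order 48, (S_3 x S_3) : C_2 (6T13) of order 72, S_6 (6T16) of order 720; the others are excluded. The observed types are precisely the cycle types that occur in A_4 x C_2 (6T6) (apart from the identity). Each of the other remaining candidates has further cycle types, and by the Chebotarev density theorem the matching factorization patterns would occur for a proportion of primes equal to their share of the group: S_4 x C_2 (6T11) additionally contains elements of type 4+2, 4+1+1 (12 of its 48 elements, about 25% of primes); (S_3 x S_3) : C_2 (6T13) additionally contains elements of type 4+2, 3+2+1, 3+1+1+1 (34 of its 72 elements, about 47% of primes); S_6 (6T16) additionally contains elements of type 5+1, 4+2, 4+1+1, 3+2+1, 3+1+1+1 (484 of its 720 elements, about 67% of primes). None of the 33 primes tested shows any such pattern (for each of these groups the chance of that is below 10^-4), which rules them out. Hence G = A_4 x C_2 (6T6), of order 24.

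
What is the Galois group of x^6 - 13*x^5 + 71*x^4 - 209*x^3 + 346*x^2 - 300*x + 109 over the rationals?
The polynomial f is an irreducible sextic over Q, so G = Gal(f/Q) is one of the 16 transitive subgroups 6T1, ..., 6T16 of S_6. The discriminant of f is 525625 = 725^2, a perfect square, so G is contained in A_6. The transitive groups of degree 6 contained in A_6 are: A_4 (6T4, order 12), S_4 (6T7, order 24), (C_3 x C_3) : C_4 (6T10, order 36), PSL(2,5) (6T12, order 60), A_6 (6T15, order 360). By Dedekind's theorem, for a prime p not dividing disc(f) the degrees of the irreducible factors of f mod p form the cycle type of an element of G. Factoring f modulo the 19 such primes p <= 73 (skipping 5, 29, which divide the discriminant), each new pattern first appears at: mod 2: f = (x^2 + x + 1)(x^4 + x + 1), pattern 4+2; mod 11: f = (x^3 + x^2 + 3x + 9)(x^3 + 8x^2 + 5x + 6), pattern 3+3; mod 19: f = (x + 5)(x + 6)(x^2 + 3x + 8)(x^2 + 11x + 17), pattern 2+2+1+1; mod 61: f = (x + 17)(x + 24)(x + 31)(x^3 + 37x^2 + 59x + 11), pattern 3+1+1+1. No other pattern occurs in this range, so the set of observed cycle types is {4+2, 3+3, 2+2+1+1, 3+1+1+1}. The candidates containing elements of all these cycle types are (C_3 x C_3) : C_4 (6T10) of order 36, A_6 (6T15) of order 360; the others are excluded. The observed types are precisely the cycle types that occur in (C_3 x C_3) : C_4 (6T10) (apart from the identity). Each of the other remaining candidates has further cycle types, and by the Chebotarev density theorem the matching factorization patterns would occur for a proportion of primes equal to their share of the group: A_6 (6T15) additionally contains elements of type 5+1 (144 of its 360 elements, about 40% of primes). None of the 19 primes tested shows any such pattern (for each of these groups the chance of that is below 10^-4), which rules them out. Hence G = (C_3 x C_3) : C_4 (6T10), of order 36.

(C_3 x C_3) : C_4, the transitive group 6T10 of order 36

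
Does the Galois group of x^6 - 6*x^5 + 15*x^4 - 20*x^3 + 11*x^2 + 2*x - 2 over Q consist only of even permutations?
The polynomial is irreducible of degree 6 over Q. Its discriminant is -3356224, which is not a perfect square. A Galois group lies in the alternating group exactly when the discriminant is a square in Q, so the Galois group (S_4 x C_2) is not contained in A_6.

No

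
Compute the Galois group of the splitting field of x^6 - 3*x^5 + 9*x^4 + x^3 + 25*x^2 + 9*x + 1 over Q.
The polynomial f is an irreducible sextic over Q, so G = Gal(f/Q) is one of the 16 transitive subgroups 6T1, ..., 6T16 of S_6. The discriminant of f is -71252957167, which is not a perfect square, so G is not contained in A_6. The transitive groups of degree 6 not contained in A_6 are: C_6 (6T1, order 6), S_3 (6T2, order 6), D_6 (6T3, order 12), C_3 x S_3 (6T5, order 18), A_4 x C_2 (6T6, order 24), S_4 (6T8, order 24), S_3 x S_3 (6T9, order 36), S_4 x C_2 (6T11, order 48), (S_3 x S_3) : C_2 (6T13, order 72), PGL(2,5) (6T14, order 120), S_6 (6T16, order 720). By Dedekind's theorem, for a prime p not dividing disc(f) the degrees of the irreducible factors of f mod p form the cycle type of an element of G. Factoring f modulo the 37 such primes p <= 173 (skipping 7, 29, 71, which divide the discriminant), each new pattern first appears at: mod 2: f = (x^3 + x + 1)(x^3 + x^2 + 1), pattern 3+3; mod 3: f = (x^6 + x^3 + x^2 + 1), pattern 6; mod 13: f = (x^2 + 2x + 3)(x^2 + 10x + 1)(x^2 + 11x + 9), pattern 2+2+2; mod 43: f = (x + 12)(x + 18)(x + 28)(x + 32)(x + 37)(x + 42), pattern 1+1+1+1+1+1. No other pattern occurs in this range, so the set of observed cycle types is {3+3, 6, 2+2+2, 1+1+1+1+1+1}. The candidates containing elements of all these cycle types are C_6 (6T1) of order 6, D_6 (6T3) of order 12, C_3 x S_3 (6T5) of order 18, A_4 x C_2 (6T6) of order 24, S_3 x S_3 (6T9) of order 36, S_4 x C_2 (6T11) of order 48, (S_3 x S_3) : C_2 (6T13) of order 72, PGL(2,5) (6T14) of order 120, S_6 (6T16) of order 720; the others are excluded. The observed types are precisely the cycle types that occur in C_6 (6T1). Each of the other remaining candidates has further cycle types, and by the Chebotarev density theorem the matching factorization patterns would occur for a proportion of primes equal to their share of the group: D_6 (6T3) additionally contains elements of type 2+2+1+1 (3 of its 12 elements, about 25% of primes); C_3 x S_3 (6T5) additionally contains elements of type 3+1+1+1 (4 of its 18 elements, about 22% of primes); A_4 x C_2 (6T6) additionally contains elements of type 2+2+1+1, 2+1+1+1+1 (6 of its 24 elements, about 25% of primes); S_3 x S_3 (6T9) additionally contains elements of type 3+1+1+1, 2+2+1+1 (13 of its 36 elements, about 36% of primes); S_4 x C_2 (6T11) additionally contains elements of type 4+2, 4+1+1, 2+2+1+1, 2+1+1+1+1 (24 of its 48 elements, about 50% of primes); (S_3 x S_3) : C_2 (6T13) additionally contains elements of type 4+2, 3+2+1, 3+1+1+1, 2+2+1+1, 2+1+1+1+1 (49 of its 72 elements, about 68% of primes); PGL(2,5) (6T14) additionally contains elements of type 5+1, 4+1+1, 2+2+1+1 (69 of its 120 elements, about 58% of primes); S_6 (6T16) additionally contains elements of type 5+1, 4+2, 4+1+1, 3+2+1, 3+1+1+1, 2+2+1+1, 2+1+1+1+1 (544 of its 720 elements, about 76% of primes). None of the 37 primes tested shows any such pattern (for each of these groups the chance of that is below 10^-4), which rules them out. Hence G = C_6 (6T1), of order 6.

6T1: C_6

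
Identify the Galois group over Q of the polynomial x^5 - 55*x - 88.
A_5 (also written A5)

The polynomial f is an irreducible quintic over Q, so G = Gal(f/Q) is a transitive subgroup of S_5: one of C_5 (5T1, order 5), D_5 (5T2, order 10), F_20 (5T3, order 20), A_5 (5T4, order 60) or S_5 (5T5, order 120). The discriminant of f is 58564000000 = 242000^2, a perfect square, so G is contained in A_5. The transitive groups of degree 5 contained in A_5 are: C_5 (5T1, order 5), D_5 (5T2, order 10), A_5 (5T4, order 60). By Dedekind's theorem, for a prime p not dividing disc(f) the degrees of the irreducible factors of f mod p form the cycle type of an element of G. Factoring f modulo the 3 such primes p <= 13 (skipping 2, 5, 11, which divide the discriminant), each new pattern first appears at: mod 3: f = (x^5 + 2x + 2), pattern 5; mod 13: f = (x + 5)(x + 7)(x^3 + x^2 + 5x + 9), pattern 3+1+1. No other pattern occurs in this range, so the set of observed cycle types is {5, 3+1+1}. Among the candidates above, the only group containing elements of all these cycle types is A_5 (5T4) — each of C_5 (5T1), D_5 (5T2) lacks at least one of them. Hence G = A_5 (5T4), of order 60.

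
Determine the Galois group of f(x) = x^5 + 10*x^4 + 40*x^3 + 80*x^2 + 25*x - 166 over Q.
A_5 (also written A5)

The polynomial f is an irreducible quintic over Q, so G = Gal(f/Q) is a transitive subgroup of S_5: one of C_5 (5T1, order 5), D_5 (5T2, order 10), F_20 (5T3, order 20), A_5 (5T4, order 60) or S_5 (5T5, order 120). The discriminant of f is 58564000000 = 242000^2, a perfect square, so G is contained in A_5. The transitive groups of degree 5 contained in A_5 are: C_5 (5T1, order 5), D_5 (5T2, order 10), A_5 (5T4, order 60). By Dedekind's theorem, for a prime p not dividing disc(f) the degrees of the irreducible factors of f mod p form the cycle type of an element of G. Factoring f modulo the 3 such primes p <= 13 (skipping 2, 5, 11, which divide the discriminant), each new pattern first appears at: mod 3: f = (x^5 + x^4 + x^3 + 2x^2 + x + 2), pattern 5; mod 13: f = (x + 7)(x + 9)(x^3 + 7x^2 + 8x + 5), pattern 3+1+1. No other pattern occurs in this range, so the set of observed cycle types is {5, 3+1+1}. Among the candidates above, the only group containing elements of all these cycle types is A_5 (5T4) — each of C_5 (5T1), D_5 (5T2) lacks at least one of them. Hence G = A_5 (5T4), of order 60.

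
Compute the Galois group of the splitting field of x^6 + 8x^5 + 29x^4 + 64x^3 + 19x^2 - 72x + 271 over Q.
(C_3 x C_3) : C_4 (also written G36+)

The polynomial f is an irreducible sextic over Q, so G = Gal(f/Q) is one of the 16 transitive subgroups 6T1, ..., 6T16 of S_6. The discriminant of f is 564385546240000 = 23756800^2, a perfect square, so G is contained in A_6. The transitive groups of degree 6 contained in A_6 are: A_4 (6T4, order 12), S_4 (6T7, order 24), (C_3 x C_3) : C_4 (6T10, order 36), PSL(2,5) (6T12, order 60), A_6 (6T15, order 360). By Dedekind's theorem, for a prime p not dividing disc(f) the degrees of the irreducible factors of f mod p form the cycle type of an element of G. Factoring f modulo the 19 such primes p <= 79 (skipping 2, 5, 29, which divide the discriminant), each new pattern first appears at: mod 3: f = (x^2 + 2x + 2)(x^4 + x + 2), pattern 4+2; mod 11: f = (x^3 + 7x + 1)(x^3 + 8x^2 + 7), pattern 3+3; mod 19: f = (x + 4)(x + 6)(x^2 + 7x + 2)(x^2 + 10x + 10), pattern 2+2+1+1; mod 61: f = (x + 10)(x + 24)(x + 57)(x^3 + 39x^2 + 36x + 36), pattern 3+1+1+1. No other pattern occurs in this range, so the set of observed cycle types is {4+2, 3+3, 2+2+1+1, 3+1+1+1}. The candidates containing elements of all these cycle types are (C_3 x C_3) : C_4 (6T10) of order 36, A_6 (6T15) of order 360; the others are excluded. The observed types are precisely the cycle types that occur in (C_3 x C_3) : C_4 (6T10) (apart from the identity). Each of the other remaining candidates has further cycle types, and by the Chebotarev density theorem the matching factorization patterns would occur for a proportion of primes equal to their share of the group: A_6 (6T15) additionally contains elements of type 5+1 (144 of its 360 elements, about 40% of primes). None of the 19 primes tested shows any such pattern (for each of these groups the chance of that is below 10^-4), which rules them out. Hence G = (C_3 x C_3) : C_4 (6T10), of order 36.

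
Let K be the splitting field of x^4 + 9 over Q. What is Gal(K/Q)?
The polynomial is an irreducible quartic over Q and its discriminant is 186624 = 432^2, a perfect square, so the Galois group is contained in A_4. The resolvent cubic y^3 - 36*y splits completely over Q, which gives the Klein four-group V_4.

V_4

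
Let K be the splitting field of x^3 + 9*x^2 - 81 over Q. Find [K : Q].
3

The degree of the splitting field over Q equals the order of the Galois group, so first determine the group. The polynomial is an irreducible cubic over Q and its discriminant is 59049 = 243^2, a perfect square. For an irreducible cubic, a square discriminant forces the Galois group to be A_3, the cyclic group of order 3. The Galois group C_3 (3T1) has order 3, so the splitting field has degree 3 over Q.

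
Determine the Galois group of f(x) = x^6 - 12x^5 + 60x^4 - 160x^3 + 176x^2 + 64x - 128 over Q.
S_4 x C_2 (also written S4xC2)

The polynomial f is an irreducible sextic over Q, so G = Gal(f/Q) is one of the 16 transitive subgroups 6T1, ..., 6T16 of S_6. The discriminant of f is -3603718079512576, which is not a perfect square, so G is not contained in A_6. The transitive groups of degree 6 not contained in A_6 are: C_6 (6T1, order 6), S_3 (6T2, order 6), D_6 (6T3, order 12), C_3 x S_3 (6T5, order 18), A_4 x C_2 (6T6, order 24), S_4 (6T8, order 24), S_3 x S_3 (6T9, order 36), S_4 x C_2 (6T11, order 48), (S_3 x S_3) : C_2 (6T13, order 72), PGL(2,5) (6T14, order 120), S_6 (6T16, order 720). By Dedekind's theorem, for a prime p not dividing disc(f) the degrees of the irreducible factors of f mod p form the cycle type of an element of G. Factoring f modulo the 67 such primes p <= 347 (skipping 2, 229, which divide the discriminant), each new pattern first appears at: mod 3: f = (x^6 + 2x^3 + 2x^2 + x + 1), pattern 6; mod 5: f = (x^3 + x + 4)(x^3 + 3x^2 + 4x + 3), pattern 3+3; mod 7: f = (x + 1)(x + 2)(x^4 + 6x^3 + 5x^2 + 2x + 6), pattern 4+1+1; mod 13: f = (x^2 + 9x + 11)(x^4 + 5x^3 + 4x^2 + 9x + 12), pattern 4+2; mod 23: f = (x^2 + 6x + 10)(x^2 + 9x + 4)(x^2 + 19x + 6), pattern 2+2+2; mod 29: f = (x + 7)(x + 18)(x^2 + 23x + 7)(x^2 + 27x + 28), pattern 2+2+1+1; mod 193: f = (x + 3)(x + 10)(x + 86)(x + 103)(x + 179)(x + 186), pattern 1+1+1+1+1+1; mod 347: f = (x + 4)(x + 43)(x + 300)(x + 339)(x^2 + 343x + 330), pattern 2+1+1+1+1. No other pattern occurs in this range, so the set of observed cycle types is {6, 3+3, 4+1+1, 4+2, 2+2+2, 2+2+1+1, 1+1+1+1+1+1, 2+1+1+1+1}. The candidates containing elements of all these cycle types are S_4 x C_2 (6T11) of order 48, S_6 (6T16) of order 720; the others are excluded. The observed types are precisely the cycle types that occur in S_4 x C_2 (6T11). Each of the other remaining candidates has further cycle types, and by the Chebotarev density theorem the matching factorization patterns would occur for a proportion of primes equal to their share of the group: S_6 (6T16) additionally contains elements of type 5+1, 3+2+1, 3+1+1+1 (304 of its 720 elements, about 42% of primes). None of the 67 primes tested shows any such pattern (for each of these groups the chance of that is below 10^-4), which rules them out. Hence G = S_4 x C_2 (6T11), of order 48.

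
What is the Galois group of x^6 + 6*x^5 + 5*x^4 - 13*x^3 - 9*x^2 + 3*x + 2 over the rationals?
The polynomial f is an irreducible sextic over Q, so G = Gal(f/Q) is one of the 16 transitive subgroups 6T1, ..., 6T16 of S_6. The discriminant of f is 30991489 = 5567^2, a perfect square, so G is contained in A_6. The transitive groups of degree 6 contained in A_6 are: A_4 (6T4, order 12), S_4 (6T7, order 24), (C_3 x C_3) : C_4 (6T10, order 36), PSL(2,5) (6T12, order 60), A_6 (6T15, order 360). By Dedekind's theorem, for a prime p not dividing disc(f) the degrees of the irreducible factors of f mod p form the cycle type of an element of G. Factoring f modulo the 21 such primes p <= 79 (skipping 19, which divides the discriminant), each new pattern first appears at: mod 2: f = (x)(x^5 + x^3 + x^2 + x + 1), pattern 5+1; mod 7: f = (x^3 + x^2 + 3x + 1)(x^3 + 5x^2 + 4x + 2), pattern 3+3; mod 61: f = (x + 3)(x + 25)(x^2 + 48x + 25)(x^2 + 52x + 38), pattern 2+2+1+1. No other pattern occurs in this range, so the set of observed cycle types is {5+1, 3+3, 2+2+1+1}. The candidates containing elements of all these cycle types are PSL(2,5) (6T12) of order 60, A_6 (6T15) of order 360; the others are excluded. The observed types are precisely the cycle types that occur in PSL(2,5) (6T12) (apart from the identity). Each of the other remaining candidates has further cycle types, and by the Chebotarev density theorem the matching factorization patterns would occur for a proportion of primes equal to their share of the group: A_6 (6T15) additionally contains elements of type 4+2, 3+1+1+1 (130 of its 360 elements, about 36% of primes). None of the 21 primes tested shows any such pattern (for each of these groups the chance of that is below 10^-4), which rules them out. Hence G = PSL(2,5) (6T12), of order 60.

PSL(2,5)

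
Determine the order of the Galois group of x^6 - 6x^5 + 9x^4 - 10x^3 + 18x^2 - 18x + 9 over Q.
The degree of the splitting field over Q equals the order of the Galois group, so first determine the group. The polynomial f is an irreducible sextic over Q, so G = Gal(f/Q) is one of the 16 transitive subgroups 6T1, ..., 6T16 of S_6. The discriminant of f is 19050624576 = 138024^2, a perfect square, so G is contained in A_6. The transitive groups of degree 6 contained in A_6 are: A_4 (6T4, order 12), S_4 (6T7, order 24), (C_3 x C_3) : C_4 (6T10, order 36), PSL(2,5) (6T12, order 60), A_6 (6T15, order 360). By Dedekind's theorem, for a prime p not dividing disc(f) the degrees of the irreducible factors of f mod p form the cycle type of an element of G. Factoring f modulo the 33 such primes p <= 151 (skipping 2, 3, 71, which divide the discriminant), each new pattern first appears at: mod 5: f = (x^3 + x^2 + 2)(x^3 + 3x^2 + x + 2), pattern 3+3; mod 17: f = (x + 10)(x + 14)(x^2 + 9x + 13)(x^2 + 12x + 9), pattern 2+2+1+1. No other pattern occurs in this range, so the set of observed cycle types is {3+3, 2+2+1+1}. The candidates containing elements of all these cycle types are A_4 (6T4) of order 12, S_4 (6T7) of order 24, (C_3 x C_3) : C_4 (6T10) of order 36, PSL(2,5) (6T12) of order 60, A_6 (6T15) of order 360; the others are excluded. The observed types are precisely the cycle types that occur in A_4 (6T4) (apart from the identity). Each of the other remaining candidates has further cycle types, and by the Chebotarev density theorem the matching factorization patterns would occur for a proportion of primes equal to their share of the group: S_4 (6T7) additionally contains elements of type 4+2 (6 of its 24 elements, about 25% of primes); (C_3 x C_3) : C_4 (6T10) additionally contains elements of type 4+2, 3+1+1+1 (22 of its 36 elements, about 61% of primes); PSL(2,5) (6T12) additionally contains elements of type 5+1 (24 of its 60 elements, about 40% of primes); A_6 (6T15) additionally contains elements of type 5+1, 4+2, 3+1+1+1 (274 of its 360 elements, about 76% of primes). None of the 33 primes tested shows any such pattern (for each of these groups the chance of that is below 10^-4), which rules them out. Hence G = A_4 (6T4), of order 12. The Galois group A_4 (6T4) has order 12, so the splitting field has degree 12 over Q.

12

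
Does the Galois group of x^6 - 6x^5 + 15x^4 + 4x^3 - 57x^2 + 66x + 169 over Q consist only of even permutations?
No

The polynomial is irreducible of degree 6 over Q. Its discriminant is -190210142896128, which is not a perfect square. A Galois group lies in the alternating group exactly when the discriminant is a square in Q, so the Galois group (C_3 x S_3) is not contained in A_6.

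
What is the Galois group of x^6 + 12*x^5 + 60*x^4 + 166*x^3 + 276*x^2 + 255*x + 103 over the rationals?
6T13: (S_3 x S_3) : C_2

The polynomial f is an irreducible sextic over Q, so G = Gal(f/Q) is one of the 16 transitive subgroups 6T1, ..., 6T16 of S_6. The discriminant of f is -6604217307, which is not a perfect square, so G is not contained in A_6. The transitive groups of degree 6 not contained in A_6 are: C_6 (6T1, order 6), S_3 (6T2, order 6), D_6 (6T3, order 12), C_3 x S_3 (6T5, order 18), A_4 x C_2 (6T6, order 24), S_4 (6T8, order 24), S_3 x S_3 (6T9, order 36), S_4 x C_2 (6T11, order 48), (S_3 x S_3) : C_2 (6T13, order 72), PGL(2,5) (6T14, order 120), S_6 (6T16, order 720). By Dedekind's theorem, for a prime p not dividing disc(f) the degrees of the irreducible factors of f mod p form the cycle type of an element of G. Factoring f modulo the 28 such primes p <= 127 (skipping 3, 17, 43, which divide the discriminant), each new pattern first appears at: mod 2: f = (x^6 + x + 1), pattern 6; mod 7: f = (x + 1)(x^2 + 4)(x^3 + 4x^2 + 3x + 3), pattern 3+2+1; mod 11: f = (x^2 + 4x + 8)(x^4 + 8x^3 + 9x^2 + 6), pattern 4+2; mod 13: f = (x + 3)(x + 6)(x^2 + 7x + 7)(x^2 + 9x + 10), pattern 2+2+1+1; mod 61: f = (x + 24)(x + 47)(x + 49)(x + 59)(x^2 + 16x + 27), pattern 2+1+1+1+1; mod 97: f = (x + 26)(x + 52)(x + 96)(x^3 + 32x^2 + 8x + 1), pattern 3+1+1+1; mod 113: f = (x^2 + 7x + 109)(x^2 + 8x + 112)(x^2 + 110x + 54), pattern 2+2+2; mod 127: f = (x^3 + 45x^2 + 98x + 91)(x^3 + 94x^2 + 50x + 43), pattern 3+3. No other pattern occurs in this range, so the set of observed cycle types is {6, 3+2+1, 4+2, 2+2+1+1, 2+1+1+1+1, 3+1+1+1, 2+2+2, 3+3}. The candidates containing elements of all these cycle types are (S_3 x S_3) : C_2 (6T13) of order 72, S_6 (6T16) of order 720; the others are excluded. The observed types are precisely the cycle types that occur in (S_3 x S_3) : C_2 (6T13) (apart from the identity). Each of the other remaining candidates has further cycle types, and by the Chebotarev density theorem the matching factorization patterns would occur for a proportion of primes equal to their share of the group: S_6 (6T16) additionally contains elements of type 5+1, 4+1+1 (234 of its 720 elements, about 32% of primes). None of the 28 primes tested shows any such pattern (for each of these groups the chance of that is below 10^-4), which rules them out. Hence G = (S_3 x S_3) : C_2 (6T13), of order 72.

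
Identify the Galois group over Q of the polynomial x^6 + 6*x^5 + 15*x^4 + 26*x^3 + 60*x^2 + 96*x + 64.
S_3 (order 6)

The polynomial f is an irreducible sextic over Q, so G = Gal(f/Q) is one of the 16 transitive subgroups 6T1, ..., 6T16 of S_6. The discriminant of f is -1160950579200, which is not a perfect square, so G is not contained in A_6. The transitive groups of degree 6 not contained in A_6 are: C_6 (6T1, order 6), S_3 (6T2, order 6), D_6 (6T3, order 12), C_3 x S_3 (6T5, order 18), A_4 x C_2 (6T6, order 24), S_4 (6T8, order 24), S_3 x S_3 (6T9, order 36), S_4 x C_2 (6T11, order 48), (S_3 x S_3) : C_2 (6T13, order 72), PGL(2,5) (6T14, order 120), S_6 (6T16, order 720). By Dedekind's theorem, for a prime p not dividing disc(f) the degrees of the irreducible factors of f mod p form the cycle type of an element of G. Factoring f modulo the 23 such primes p <= 101 (skipping 2, 3, 5, which divide the discriminant), each new pattern first appears at: mod 7: f = (x^3 + 3x^2 + 2x + 5)(x^3 + 3x^2 + 4x + 3), pattern 3+3; mod 11: f = (x^2 + 4)(x^2 + 8x + 6)(x^2 + 9x + 10), pattern 2+2+2; mod 61: f = (x + 25)(x + 27)(x + 44)(x + 48)(x + 50)(x + 56), pattern 1+1+1+1+1+1. No other pattern occurs in this range, so the set of observed cycle types is {3+3, 2+2+2, 1+1+1+1+1+1}. The candidates containing elements of all these cycle types are C_6 (6T1) of order 6, S_3 (6T2) of order 6, D_6 (6T3) of order 12, C_3 x S_3 (6T5) of order 18, A_4 x C_2 (6T6) of order 24, S_4 (6T8) of order 24, S_3 x S_3 (6T9) of order 36, S_4 x C_2 (6T11) of order 48, (S_3 x S_3) : C_2 (6T13) of order 72, PGL(2,5) (6T14) of order 120, S_6 (6T16) of order 720; the others are excluded. The observed types are precisely the cycle types that occur in S_3 (6T2). Each of the other remaining candidates has further cycle types, and by the Chebotarev density theorem the matching factorization patterns would occur for a proportion of primes equal to their share of the group: C_6 (6T1) additionally contains elements of type 6 (2 of its 6 elements, about 33% of primes); D_6 (6T3) additionally contains elements of type 6, 2+2+1+1 (5 of its 12 elements, about 42% of primes); C_3 x S_3 (6T5) additionally contains elements of type 6, 3+1+1+1 (10 of its 18 elements, about 56% of primes); A_4 x C_2 (6T6) additionally contains elements of type 6, 2+2+1+1, 2+1+1+1+1 (14 of its 24 elements, about 58% of primes); S_4 (6T8) additionally contains elements of type 4+1+1, 2+2+1+1 (9 of its 24 elements, about 38% of primes); S_3 x S_3 (6T9) additionally contains elements of type 6, 3+1+1+1, 2+2+1+1 (25 of its 36 elements, about 69% of primes); S_4 x C_2 (6T11) additionally contains elements of type 6, 4+2, 4+1+1, 2+2+1+1, 2+1+1+1+1 (32 of its 48 elements, about 67% of primes); (S_3 x S_3) : C_2 (6T13) additionally contains elements of type 6, 4+2, 3+2+1, 3+1+1+1, 2+2+1+1, 2+1+1+1+1 (61 of its 72 elements, about 85% of primes); PGL(2,5) (6T14) additionally contains elements of type 6, 5+1, 4+1+1, 2+2+1+1 (89 of its 120 elements, about 74% of primes); S_6 (6T16) additionally contains elements of type 6, 5+1, 4+2, 4+1+1, 3+2+1, 3+1+1+1, 2+2+1+1, 2+1+1+1+1 (664 of its 720 elements, about 92% of primes). None of the 23 primes tested shows any such pattern (for each of these groups the chance of that is below 10^-4), which rules them out. Hence G = S_3 (6T2), of order 6.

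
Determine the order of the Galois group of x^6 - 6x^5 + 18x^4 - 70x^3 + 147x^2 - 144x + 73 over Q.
The degree of the splitting field over Q equals the order of the Galois group, so first determine the group. The polynomial f is an irreducible sextic over Q, so G = Gal(f/Q) is one of the 16 transitive subgroups 6T1, ..., 6T16 of S_6. The discriminant of f is 697037301343296 = 26401464^2, a perfect square, so G is contained in A_6. The transitive groups of degree 6 contained in A_6 are: A_4 (6T4, order 12), S_4 (6T7, order 24), (C_3 x C_3) : C_4 (6T10, order 36), PSL(2,5) (6T12, order 60), A_6 (6T15, order 360). By Dedekind's theorem, for a prime p not dividing disc(f) the degrees of the irreducible factors of f mod p form the cycle type of an element of G. Factoring f modulo the 33 such primes p <= 149 (skipping 2, 3, which divide the discriminant), each new pattern first appears at: mod 5: f = (x^3 + x^2 + 3x + 1)(x^3 + 3x^2 + 2x + 3), pattern 3+3; mod 17: f = (x + 1)(x + 6)(x^2 + 9x + 4)(x^2 + 12x + 8), pattern 2+2+1+1; mod 71: f = (x + 23)(x + 35)(x + 43)(x + 45)(x + 65)(x + 67), pattern 1+1+1+1+1+1. No other pattern occurs in this range, so the set of observed cycle types is {3+3, 2+2+1+1, 1+1+1+1+1+1}. The candidates containing elements of all these cycle types are A_4 (6T4) of order 12, S_4 (6T7) of order 24, (C_3 x C_3) : C_4 (6T10) of order 36, PSL(2,5) (6T12) of order 60, A_6 (6T15) of order 360; the others are excluded. The observed types are precisely the cycle types that occur in A_4 (6T4). Each of the other remaining candidates has further cycle types, and by the Chebotarev density theorem the matching factorization patterns would occur for a proportion of primes equal to their share of the group: S_4 (6T7) additionally contains elements of type 4+2 (6 of its 24 elements, about 25% of primes); (C_3 x C_3) : C_4 (6T10) additionally contains elements of type 4+2, 3+1+1+1 (22 of its 36 elements, about 61% of primes); PSL(2,5) (6T12) additionally contains elements of type 5+1 (24 of its 60 elements, about 40% of primes); A_6 (6T15) additionally contains elements of type 5+1, 4+2, 3+1+1+1 (274 of its 360 elements, about 76% of primes). None of the 33 primes tested shows any such pattern (for each of these groups the chance of that is below 10^-4), which rules them out. Hence G = A_4 (6T4), of order 12. The Galois group A_4 (6T4) has order 12, so the splitting field has degree 12 over Q.

12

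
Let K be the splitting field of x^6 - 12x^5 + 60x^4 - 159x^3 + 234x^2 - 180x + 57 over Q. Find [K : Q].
6

The degree of the splitting field over Q equals the order of the Galois group, so first determine the group. The polynomial f is an irreducible sextic over Q, so G = Gal(f/Q) is one of the 16 transitive subgroups 6T1, ..., 6T16 of S_6. The discriminant of f is -19683, which is not a perfect square, so G is not contained in A_6. The transitive groups of degree 6 not contained in A_6 are: C_6 (6T1, order 6), S_3 (6T2, order 6), D_6 (6T3, order 12), C_3 x S_3 (6T5, order 18), A_4 x C_2 (6T6, order 24), S_4 (6T8, order 24), S_3 x S_3 (6T9, order 36), S_4 x C_2 (6T11, order 48), (S_3 x S_3) : C_2 (6T13, order 72), PGL(2,5) (6T14, order 120), S_6 (6T16, order 720). By Dedekind's theorem, for a prime p not dividing disc(f) the degrees of the irreducible factors of f mod p form the cycle type of an element of G. Factoring f modulo the 37 such primes p <= 163 (skipping 3, which divides the discriminant), each new pattern first appears at: mod 2: f = (x^6 + x^3 + 1), pattern 6; mod 7: f = (x^3 + x^2 + 5x + 2)(x^3 + x^2 + 5x + 4), pattern 3+3; mod 17: f = (x^2 + 14)(x^2 + 6x + 2)(x^2 + 16x + 16), pattern 2+2+2; mod 19: f = (x)(x + 1)(x + 8)(x + 11)(x + 12)(x + 13), pattern 1+1+1+1+1+1. No other pattern occurs in this range, so the set of observed cycle types is {6, 3+3, 2+2+2, 1+1+1+1+1+1}. The candidates containing elements of all these cycle types are C_6 (6T1) of order 6, D_6 (6T3) of order 12, C_3 x S_3 (6T5) of order 18, A_4 x C_2 (6T6) of order 24, S_3 x S_3 (6T9) of order 36, S_4 x C_2 (6T11) of order 48, (S_3 x S_3) : C_2 (6T13) of order 72, PGL(2,5) (6T14) of order 120, S_6 (6T16) of order 720; the others are excluded. The observed types are precisely the cycle types that occur in C_6 (6T1). Each of the other remaining candidates has further cycle types, and by the Chebotarev density theorem the matching factorization patterns would occur for a proportion of primes equal to their share of the group: D_6 (6T3) additionally contains elements of type 2+2+1+1 (3 of its 12 elements, about 25% of primes); C_3 x S_3 (6T5) additionally contains elements of type 3+1+1+1 (4 of its 18 elements, about 22% of primes); A_4 x C_2 (6T6) additionally contains elements of type 2+2+1+1, 2+1+1+1+1 (6 of its 24 elements, about 25% of primes); S_3 x S_3 (6T9) additionally contains elements of type 3+1+1+1, 2+2+1+1 (13 of its 36 elements, about 36% of primes); S_4 x C_2 (6T11) additionally contains elements of type 4+2, 4+1+1, 2+2+1+1, 2+1+1+1+1 (24 of its 48 elements, about 50% of primes); (S_3 x S_3) : C_2 (6T13) additionally contains elements of type 4+2, 3+2+1, 3+1+1+1, 2+2+1+1, 2+1+1+1+1 (49 of its 72 elements, about 68% of primes); PGL(2,5) (6T14) additionally contains elements of type 5+1, 4+1+1, 2+2+1+1 (69 of its 120 elements, about 58% of primes); S_6 (6T16) additionally contains elements of type 5+1, 4+2, 4+1+1, 3+2+1, 3+1+1+1, 2+2+1+1, 2+1+1+1+1 (544 of its 720 elements, about 76% of primes). None of the 37 primes tested shows any such pattern (for each of these groups the chance of that is below 10^-4), which rules them out. Hence G = C_6 (6T1), of order 6. The Galois group C_6 (6T1) has order 6, so the splitting field has degree 6 over Q.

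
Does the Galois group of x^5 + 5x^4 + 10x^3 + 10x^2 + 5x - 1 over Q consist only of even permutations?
No

The polynomial is irreducible of degree 5 over Q. Its discriminant is 50000, which is not a perfect square. A Galois group lies in the alternating group exactly when the discriminant is a square in Q, so the Galois group (F_20) is not contained in A_5.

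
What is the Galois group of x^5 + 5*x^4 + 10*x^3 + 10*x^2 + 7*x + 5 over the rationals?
S_5

The polynomial f is an irreducible quintic over Q, so G = Gal(f/Q) is a transitive subgroup of S_5: one of C_5 (5T1, order 5), D_5 (5T2, order 10), F_20 (5T3, order 20), A_5 (5T4, order 60) or S_5 (5T5, order 120). The discriminant of f is 58192, which is not a perfect square, so G is not contained in A_5. The transitive groups of degree 5 not contained in A_5 are: F_20 (5T3, order 20), S_5 (5T5, order 120). By Dedekind's theorem, for a prime p not dividing disc(f) the degrees of the irreducible factors of f mod p form the cycle type of an element of G. Factoring f modulo the 5 such primes p <= 13 (skipping 2, which divides the discriminant), each new pattern first appears at: mod 3: f = (x^5 + 2x^4 + x^3 + x^2 + x + 2), pattern 5; mod 5: f = (x)(x^4 + 2), pattern 4+1; mod 13: f = (x + 4)(x + 6)(x^3 + 8x^2 + 10x + 4), pattern 3+1+1. No other pattern occurs in this range, so the set of observed cycle types is {5, 4+1, 3+1+1}. Among the candidates above, the only group containing elements of all these cycle types is S_5 (5T5) — F_20 (5T3) lacks at least one of them. Hence G = S_5 (5T5), of order 120.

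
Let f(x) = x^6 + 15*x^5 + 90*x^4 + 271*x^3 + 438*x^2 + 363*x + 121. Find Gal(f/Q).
The polynomial f is an irreducible sextic over Q, so G = Gal(f/Q) is one of the 16 transitive subgroups 6T1, ..., 6T16 of S_6. The discriminant of f is -67744512, which is not a perfect square, so G is not contained in A_6. The transitive groups of degree 6 not contained in A_6 are: C_6 (6T1, order 6), S_3 (6T2, order 6), D_6 (6T3, order 12), C_3 x S_3 (6T5, order 18), A_4 x C_2 (6T6, order 24), S_4 (6T8, order 24), S_3 x S_3 (6T9, order 36), S_4 x C_2 (6T11, order 48), (S_3 x S_3) : C_2 (6T13, order 72), PGL(2,5) (6T14, order 120), S_6 (6T16, order 720). By Dedekind's theorem, for a prime p not dividing disc(f) the degrees of the irreducible factors of f mod p form the cycle type of an element of G. Factoring f modulo the 23 such primes p <= 101 (skipping 2, 3, 11, which divide the discriminant), each new pattern first appears at: mod 5: f = (x^2 + 3)(x^2 + x + 1)(x^2 + 4x + 2), pattern 2+2+2; mod 7: f = (x^3 + 3x^2 + 5x + 4)(x^3 + 5x^2 + 4), pattern 3+3; mod 31: f = (x + 3)(x + 8)(x + 10)(x + 17)(x + 19)(x + 20), pattern 1+1+1+1+1+1. No other pattern occurs in this range, so the set of observed cycle types is {2+2+2, 3+3, 1+1+1+1+1+1}. The candidates containing elements of all these cycle types are C_6 (6T1) of order 6, S_3 (6T2) of order 6, D_6 (6T3) of order 12, C_3 x S_3 (6T5) of order 18, A_4 x C_2 (6T6) of order 24, S_4 (6T8) of order 24, S_3 x S_3 (6T9) of order 36, S_4 x C_2 (6T11) of order 48, (S_3 x S_3) : C_2 (6T13) of order 72, PGL(2,5) (6T14) of order 120, S_6 (6T16) of order 720; the others are excluded. The observed types are precisely the cycle types that occur in S_3 (6T2). Each of the other remaining candidates has further cycle types, and by the Chebotarev density theorem the matching factorization patterns would occur for a proportion of primes equal to their share of the group: C_6 (6T1) additionally contains elements of type 6 (2 of its 6 elements, about 33% of primes); D_6 (6T3) additionally contains elements of type 6, 2+2+1+1 (5 of its 12 elements, about 42% of primes); C_3 x S_3 (6T5) additionally contains elements of type 6, 3+1+1+1 (10 of its 18 elements, about 56% of primes); A_4 x C_2 (6T6) additionally contains elements of type 6, 2+2+1+1, 2+1+1+1+1 (14 of its 24 elements, about 58% of primes); S_4 (6T8) additionally contains elements of type 4+1+1, 2+2+1+1 (9 of its 24 elements, about 38% of primes); S_3 x S_3 (6T9) additionally contains elements of type 6, 3+1+1+1, 2+2+1+1 (25 of its 36 elements, about 69% of primes); S_4 x C_2 (6T11) additionally contains elements of type 6, 4+2, 4+1+1, 2+2+1+1, 2+1+1+1+1 (32 of its 48 elements, about 67% of primes); (S_3 x S_3) : C_2 (6T13) additionally contains elements of type 6, 4+2, 3+2+1, 3+1+1+1, 2+2+1+1, 2+1+1+1+1 (61 of its 72 elements, about 85% of primes); PGL(2,5) (6T14) additionally contains elements of type 6, 5+1, 4+1+1, 2+2+1+1 (89 of its 120 elements, about 74% of primes); S_6 (6T16) additionally contains elements of type 6, 5+1, 4+2, 4+1+1, 3+2+1, 3+1+1+1, 2+2+1+1, 2+1+1+1+1 (664 of its 720 elements, about 92% of primes). None of the 23 primes tested shows any such pattern (for each of these groups the chance of that is below 10^-4), which rules them out. Hence G = S_3 (6T2), of order 6.

S_3 (also written S3)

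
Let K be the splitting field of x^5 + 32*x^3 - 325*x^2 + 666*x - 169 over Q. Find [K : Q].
The degree of the splitting field over Q equals the order of the Galois group, so first determine the group. The polynomial f is an irreducible quintic over Q, so G = Gal(f/Q) is a transitive subgroup of S_5: one of C_5 (5T1, order 5), D_5 (5T2, order 10), F_20 (5T3, order 20), A_5 (5T4, order 60) or S_5 (5T5, order 120). The discriminant of f is 553812867166441 = 23533229^2, a perfect square, so G is contained in A_5. The transitive groups of degree 5 contained in A_5 are: C_5 (5T1, order 5), D_5 (5T2, order 10), A_5 (5T4, order 60). By Dedekind's theorem, for a prime p not dividing disc(f) the degrees of the irreducible factors of f mod p form the cycle type of an element of G. Factoring f modulo the 23 such primes p <= 101 (skipping 19, 47, 73, which divide the discriminant), each new pattern first appears at: mod 2: f = (x^5 + x^2 + 1), pattern 5; mod 5: f = (x + 4)(x^2 + 2x + 4)(x^2 + 4x + 1), pattern 2+2+1; mod 83: f = (x + 19)(x + 24)(x + 57)(x + 73)(x + 76), pattern 1+1+1+1+1. No other pattern occurs in this range, so the set of observed cycle types is {5, 2+2+1, 1+1+1+1+1}. The candidates containing elements of all these cycle types are D_5 (5T2) of order 10, A_5 (5T4) of order 60; the others are excluded. The observed types are precisely the cycle types that occur in D_5 (5T2). Each of the other remaining candidates has further cycle types, and by the Chebotarev density theorem the matching factorization patterns would occur for a proportion of primes equal to their share of the group: A_5 (5T4) additionally contains elements of type 3+1+1 (20 of its 60 elements, about 33% of primes). None of the 23 primes tested shows any such pattern (for each of these groups the chance of that is below 10^-4), which rules them out. Hence G = D_5 (5T2), of order 10. The Galois group D_5 (5T2) has order 10, so the splitting field has degree 10 over Q.

10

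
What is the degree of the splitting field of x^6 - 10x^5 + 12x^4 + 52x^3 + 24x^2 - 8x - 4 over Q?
The degree of the splitting field over Q equals the order of the Galois group, so first determine the group. The polynomial f is an irreducible sextic over Q, so G = Gal(f/Q) is one of the 16 transitive subgroups 6T1, ..., 6T16 of S_6. The discriminant of f is 518686720000, which is not a perfect square, so G is not contained in A_6. The transitive groups of degree 6 not contained in A_6 are: C_6 (6T1, order 6), S_3 (6T2, order 6), D_6 (6T3, order 12), C_3 x S_3 (6T5, order 18), A_4 x C_2 (6T6, order 24), S_4 (6T8, order 24), S_3 x S_3 (6T9, order 36), S_4 x C_2 (6T11, order 48), (S_3 x S_3) : C_2 (6T13, order 72), PGL(2,5) (6T14, order 120), S_6 (6T16, order 720). By Dedekind's theorem, for a prime p not dividing disc(f) the degrees of the irreducible factors of f mod p form the cycle type of an element of G. Factoring f modulo the 23 such primes p <= 101 (skipping 2, 5, 37, which divide the discriminant), each new pattern first appears at: mod 3: f = (x^3 + 2x + 2)(x^3 + 2x^2 + x + 1), pattern 3+3; mod 13: f = (x^2 + 3x + 4)(x^2 + 6x + 11)(x^2 + 7x + 7), pattern 2+2+2; mod 67: f = (x + 2)(x + 14)(x + 23)(x + 30)(x + 56)(x + 66), pattern 1+1+1+1+1+1. No other pattern occurs in this range, so the set of observed cycle types is {3+3, 2+2+2, 1+1+1+1+1+1}. The candidates containing elements of all these cycle types are C_6 (6T1) of order 6, S_3 (6T2) of order 6, D_6 (6T3) of order 12, C_3 x S_3 (6T5) of order 18, A_4 x C_2 (6T6) of order 24, S_4 (6T8) of order 24, S_3 x S_3 (6T9) of order 36, S_4 x C_2 (6T11) of order 48, (S_3 x S_3) : C_2 (6T13) of order 72, PGL(2,5) (6T14) of order 120, S_6 (6T16) of order 720; the others are excluded. The observed types are precisely the cycle types that occur in S_3 (6T2). Each of the other remaining candidates has further cycle types, and by the Chebotarev density theorem the matching factorization patterns would occur for a proportion of primes equal to their share of the group: C_6 (6T1) additionally contains elements of type 6 (2 of its 6 elements, about 33% of primes); D_6 (6T3) additionally contains elements of type 6, 2+2+1+1 (5 of its 12 elements, about 42% of primes); C_3 x S_3 (6T5) additionally contains elements of type 6, 3+1+1+1 (10 of its 18 elements, about 56% of primes); A_4 x C_2 (6T6) additionally contains elements of type 6, 2+2+1+1, 2+1+1+1+1 (14 of its 24 elements, about 58% of primes); S_4 (6T8) additionally contains elements of type 4+1+1, 2+2+1+1 (9 of its 24 elements, about 38% of primes); S_3 x S_3 (6T9) additionally contains elements of type 6, 3+1+1+1, 2+2+1+1 (25 of its 36 elements, about 69% of primes); S_4 x C_2 (6T11) additionally contains elements of type 6, 4+2, 4+1+1, 2+2+1+1, 2+1+1+1+1 (32 of its 48 elements, about 67% of primes); (S_3 x S_3) : C_2 (6T13) additionally contains elements of type 6, 4+2, 3+2+1, 3+1+1+1, 2+2+1+1, 2+1+1+1+1 (61 of its 72 elements, about 85% of primes); PGL(2,5) (6T14) additionally contains elements of type 6, 5+1, 4+1+1, 2+2+1+1 (89 of its 120 elements, about 74% of primes); S_6 (6T16) additionally contains elements of type 6, 5+1, 4+2, 4+1+1, 3+2+1, 3+1+1+1, 2+2+1+1, 2+1+1+1+1 (664 of its 720 elements, about 92% of primes). None of the 23 primes tested shows any such pattern (for each of these groups the chance of that is below 10^-4), which rules them out. Hence G = S_3 (6T2), of order 6. The Galois group S_3 (6T2) has order 6, so the splitting field has degree 6 over Q.

6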